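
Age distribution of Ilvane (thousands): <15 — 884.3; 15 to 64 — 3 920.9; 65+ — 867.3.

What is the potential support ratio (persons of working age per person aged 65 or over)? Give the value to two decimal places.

Potential support ratio = 3 920.9 / 867.3 = 4.52

Potential support ratio: 4.52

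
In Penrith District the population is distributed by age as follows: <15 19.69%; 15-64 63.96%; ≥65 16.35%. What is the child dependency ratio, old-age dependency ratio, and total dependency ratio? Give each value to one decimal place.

Youth dependency ratio: 30.8
Old-age dependency ratio: 25.6
Total dependency ratio: 56.3

Youth dependency ratio = 19.69 / 63.96 × 100 = 30.8
Old-age dependency ratio = 16.35 / 63.96 × 100 = 25.6
Total dependency ratio = (19.69 + 16.35) / 63.96 × 100 = 36.04 / 63.96 × 100 = 56.3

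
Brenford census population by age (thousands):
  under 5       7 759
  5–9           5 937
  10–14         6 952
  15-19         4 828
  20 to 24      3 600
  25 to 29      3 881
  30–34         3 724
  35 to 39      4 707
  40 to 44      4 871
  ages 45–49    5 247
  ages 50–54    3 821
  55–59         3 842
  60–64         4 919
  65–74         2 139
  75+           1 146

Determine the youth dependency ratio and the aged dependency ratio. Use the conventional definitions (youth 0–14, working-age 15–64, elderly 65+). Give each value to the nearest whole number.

0–14: 7 759 + 5 937 + 6 952 = 20 648
15–64: 4 828 + 3 600 + 3 881 + 3 724 + 4 707 + 4 871 + 5 247 + 3 821 + 3 842 + 4 919 = 43 440
65+: 2 139 + 1 146 = 3 285
Youth dependency ratio = 20 648 / 43 440 × 100 = 48
Old-age dependency ratio = 3 285 / 43 440 × 100 = 8

Youth dependency ratio: 48
Old-age dependency ratio: 8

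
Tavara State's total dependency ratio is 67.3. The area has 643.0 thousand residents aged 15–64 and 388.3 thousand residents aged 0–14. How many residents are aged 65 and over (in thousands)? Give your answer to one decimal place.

Total dependency ratio = (youth + elderly) / working-age × 100
67.3 = (388.3 + E) / 643.0 × 100
⇒ 44.4

Aged 65 and over: 44.4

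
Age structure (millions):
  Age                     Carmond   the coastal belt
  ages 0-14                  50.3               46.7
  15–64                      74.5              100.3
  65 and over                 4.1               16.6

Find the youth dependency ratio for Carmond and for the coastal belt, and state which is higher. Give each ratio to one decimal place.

Carmond: 67.5
the coastal belt: 46.6
Higher: Carmond

Carmond: 50.3 / 74.5 × 100 = 67.5
the coastal belt: 46.7 / 100.3 × 100 = 46.6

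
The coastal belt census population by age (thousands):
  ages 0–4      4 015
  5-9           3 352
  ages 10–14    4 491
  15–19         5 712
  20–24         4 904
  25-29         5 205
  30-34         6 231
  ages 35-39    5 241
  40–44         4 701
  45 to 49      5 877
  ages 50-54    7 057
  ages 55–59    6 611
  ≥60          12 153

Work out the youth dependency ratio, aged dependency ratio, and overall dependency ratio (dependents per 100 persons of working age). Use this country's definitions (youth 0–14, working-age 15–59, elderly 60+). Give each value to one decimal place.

0–14: 4 015 + 3 352 + 4 491 = 11 858
15–59: 5 712 + 4 904 + 5 205 + 6 231 + 5 241 + 4 701 + 5 877 + 7 057 + 6 611 = 51 539
60+: 12 153
Youth dependency ratio = 11 858 / 51 539 × 100 = 23.0
Old-age dependency ratio = 12 153 / 51 539 × 100 = 23.6
Total dependency ratio = (11 858 + 12 153) / 51 539 × 100 = 24 011 / 51 539 × 100 = 46.6

Youth dependency ratio: 23.0
Old-age dependency ratio: 23.6
Total dependency ratio: 46.6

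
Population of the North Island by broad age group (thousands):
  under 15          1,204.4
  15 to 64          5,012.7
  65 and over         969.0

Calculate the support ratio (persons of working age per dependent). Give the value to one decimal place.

Support ratio: 2.3

Support ratio = 5,012.7 / (1,204.4 + 969.0) = 5,012.7 / 2,173.4 = 2.3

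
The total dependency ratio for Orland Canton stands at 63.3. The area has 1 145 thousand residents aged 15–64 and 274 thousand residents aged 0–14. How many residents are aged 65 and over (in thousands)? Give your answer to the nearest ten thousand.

Aged 65 and over: 450

Total dependency ratio = (youth + elderly) / working-age × 100
63.3 = (274 + E) / 1 145 × 100
⇒ 450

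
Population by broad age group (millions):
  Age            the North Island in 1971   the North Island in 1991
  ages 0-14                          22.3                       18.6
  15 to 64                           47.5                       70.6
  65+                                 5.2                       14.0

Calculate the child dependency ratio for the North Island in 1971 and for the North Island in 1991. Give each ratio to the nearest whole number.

the North Island in 1971: 22.3 / 47.5 × 100 = 47
the North Island in 1991: 18.6 / 70.6 × 100 = 26

the North Island in 1971: 47
the North Island in 1991: 26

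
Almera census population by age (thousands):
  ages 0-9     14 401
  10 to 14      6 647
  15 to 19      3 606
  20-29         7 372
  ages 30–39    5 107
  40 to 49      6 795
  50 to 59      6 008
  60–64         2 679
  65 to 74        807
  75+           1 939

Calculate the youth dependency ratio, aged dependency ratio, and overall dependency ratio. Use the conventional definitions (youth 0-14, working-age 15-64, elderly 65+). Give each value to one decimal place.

Youth dependency ratio: 66.7
Old-age dependency ratio: 8.7
Total dependency ratio: 75.4

0–14: 14 401 + 6 647 = 21 048
15–64: 3 606 + 7 372 + 5 107 + 6 795 + 6 008 + 2 679 = 31 567
65+: 807 + 1 939 = 2 746
Youth dependency ratio = 21 048 / 31 567 × 100 = 66.7
Old-age dependency ratio = 2 746 / 31 567 × 100 = 8.7
Total dependency ratio = (21 048 + 2 746) / 31 567 × 100 = 23 794 / 31 567 × 100 = 75.4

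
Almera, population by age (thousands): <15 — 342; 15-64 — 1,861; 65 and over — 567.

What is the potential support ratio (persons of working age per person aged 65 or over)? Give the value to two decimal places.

Potential support ratio = 1,861 / 567 = 3.28

Potential support ratio: 3.28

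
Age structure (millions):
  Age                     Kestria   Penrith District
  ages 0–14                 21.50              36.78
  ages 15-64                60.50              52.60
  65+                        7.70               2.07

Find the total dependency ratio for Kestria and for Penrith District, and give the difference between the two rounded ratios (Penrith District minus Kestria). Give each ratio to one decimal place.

Kestria: 48.3
Penrith District: 73.9
Difference: +25.6

Kestria: (21.50 + 7.70) / 60.50 × 100 = 29.20 / 60.50 × 100 = 48.3
Penrith District: (36.78 + 2.07) / 52.60 × 100 = 38.85 / 52.60 × 100 = 73.9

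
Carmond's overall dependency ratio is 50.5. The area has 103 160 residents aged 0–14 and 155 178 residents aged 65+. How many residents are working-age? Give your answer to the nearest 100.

Total dependency ratio = (youth + elderly) / working-age × 100
50.5 = (103 160 + 155 178) / W × 100
⇒ 511 600

Working-age: 511 600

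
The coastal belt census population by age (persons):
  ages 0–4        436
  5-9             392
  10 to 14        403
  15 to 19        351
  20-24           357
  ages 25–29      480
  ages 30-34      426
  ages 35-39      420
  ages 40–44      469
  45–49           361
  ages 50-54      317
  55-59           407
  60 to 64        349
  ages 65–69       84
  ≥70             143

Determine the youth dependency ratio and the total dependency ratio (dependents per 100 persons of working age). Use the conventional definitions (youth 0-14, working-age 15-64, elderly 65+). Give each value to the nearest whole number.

0–14: 436 + 392 + 403 = 1231
15–64: 351 + 357 + 480 + 426 + 420 + 469 + 361 + 317 + 407 + 349 = 3937
65+: 84 + 143 = 227
Youth dependency ratio = 1231 / 3937 × 100 = 31
Total dependency ratio = (1231 + 227) / 3937 × 100 = 1458 / 3937 × 100 = 37

Youth dependency ratio: 31
Total dependency ratio: 37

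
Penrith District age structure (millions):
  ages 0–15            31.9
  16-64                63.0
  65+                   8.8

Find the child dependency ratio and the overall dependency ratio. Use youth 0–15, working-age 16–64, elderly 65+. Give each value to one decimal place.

Youth dependency ratio: 50.6
Total dependency ratio: 64.6

Youth dependency ratio = 31.9 / 63.0 × 100 = 50.6
Total dependency ratio = (31.9 + 8.8) / 63.0 × 100 = 40.7 / 63.0 × 100 = 64.6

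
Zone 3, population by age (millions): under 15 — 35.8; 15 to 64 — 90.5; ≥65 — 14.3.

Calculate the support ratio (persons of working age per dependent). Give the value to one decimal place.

Support ratio: 1.8

Support ratio = 90.5 / (35.8 + 14.3) = 90.5 / 50.1 = 1.8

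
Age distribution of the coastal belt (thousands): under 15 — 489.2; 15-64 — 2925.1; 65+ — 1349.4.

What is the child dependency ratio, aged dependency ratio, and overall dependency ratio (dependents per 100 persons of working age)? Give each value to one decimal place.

Youth dependency ratio: 16.7
Old-age dependency ratio: 46.1
Total dependency ratio: 62.9

Youth dependency ratio = 489.2 / 2925.1 × 100 = 16.7
Old-age dependency ratio = 1349.4 / 2925.1 × 100 = 46.1
Total dependency ratio = (489.2 + 1349.4) / 2925.1 × 100 = 1838.6 / 2925.1 × 100 = 62.9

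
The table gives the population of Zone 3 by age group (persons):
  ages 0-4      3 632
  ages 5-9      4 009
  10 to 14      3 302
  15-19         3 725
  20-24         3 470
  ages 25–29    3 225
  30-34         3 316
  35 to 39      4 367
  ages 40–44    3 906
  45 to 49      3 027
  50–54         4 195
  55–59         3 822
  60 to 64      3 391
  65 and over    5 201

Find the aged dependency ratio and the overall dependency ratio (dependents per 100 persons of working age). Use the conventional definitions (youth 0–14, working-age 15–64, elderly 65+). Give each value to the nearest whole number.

Old-age dependency ratio: 14
Total dependency ratio: 44

0–14: 3 632 + 4 009 + 3 302 = 10 943
15–64: 3 725 + 3 470 + 3 225 + 3 316 + 4 367 + 3 906 + 3 027 + 4 195 + 3 822 + 3 391 = 36 444
65+: 5 201
Old-age dependency ratio = 5 201 / 36 444 × 100 = 14
Total dependency ratio = (10 943 + 5 201) / 36 444 × 100 = 16 144 / 36 444 × 100 = 44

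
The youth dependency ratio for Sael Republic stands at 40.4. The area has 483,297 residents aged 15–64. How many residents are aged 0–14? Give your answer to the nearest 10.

Youth dependency ratio = youth / working-age × 100
40.4 = Y / 483,297 × 100
⇒ 195,250

Aged 0–14: 195,250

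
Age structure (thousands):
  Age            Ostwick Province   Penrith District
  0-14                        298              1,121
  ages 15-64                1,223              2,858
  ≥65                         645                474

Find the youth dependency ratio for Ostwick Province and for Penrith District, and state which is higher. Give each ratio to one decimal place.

Ostwick Province: 24.4
Penrith District: 39.2
Higher: Penrith District

Ostwick Province: 298 / 1,223 × 100 = 24.4
Penrith District: 1,121 / 2,858 × 100 = 39.2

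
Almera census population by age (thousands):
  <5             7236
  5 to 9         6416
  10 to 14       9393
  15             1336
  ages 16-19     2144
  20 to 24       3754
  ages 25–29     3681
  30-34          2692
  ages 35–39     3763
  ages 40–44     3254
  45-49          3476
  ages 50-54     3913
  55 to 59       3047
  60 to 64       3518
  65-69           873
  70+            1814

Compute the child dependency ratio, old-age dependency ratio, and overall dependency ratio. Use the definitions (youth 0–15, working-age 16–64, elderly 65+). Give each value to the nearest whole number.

Youth dependency ratio: 73
Old-age dependency ratio: 8
Total dependency ratio: 81

0–15: 7236 + 6416 + 9393 + 1336 = 24381
16–64: 2144 + 3754 + 3681 + 2692 + 3763 + 3254 + 3476 + 3913 + 3047 + 3518 = 33242
65+: 873 + 1814 = 2687
Youth dependency ratio = 24381 / 33242 × 100 = 73
Old-age dependency ratio = 2687 / 33242 × 100 = 8
Total dependency ratio = (24381 + 2687) / 33242 × 100 = 27068 / 33242 × 100 = 81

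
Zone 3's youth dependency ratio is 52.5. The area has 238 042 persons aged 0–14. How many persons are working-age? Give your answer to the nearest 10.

Youth dependency ratio = youth / working-age × 100
52.5 = 238 042 / W × 100
⇒ 453 410

Working-age: 453 410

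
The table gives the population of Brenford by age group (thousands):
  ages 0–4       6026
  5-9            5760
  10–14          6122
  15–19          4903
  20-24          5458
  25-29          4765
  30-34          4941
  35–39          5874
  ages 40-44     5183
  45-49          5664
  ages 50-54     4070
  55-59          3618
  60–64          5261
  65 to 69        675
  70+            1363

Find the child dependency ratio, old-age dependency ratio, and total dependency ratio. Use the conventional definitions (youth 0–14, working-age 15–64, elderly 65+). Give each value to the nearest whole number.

0–14: 6026 + 5760 + 6122 = 17908
15–64: 4903 + 5458 + 4765 + 4941 + 5874 + 5183 + 5664 + 4070 + 3618 + 5261 = 49737
65+: 675 + 1363 = 2038
Youth dependency ratio = 17908 / 49737 × 100 = 36
Old-age dependency ratio = 2038 / 49737 × 100 = 4
Total dependency ratio = (17908 + 2038) / 49737 × 100 = 19946 / 49737 × 100 = 40

Youth dependency ratio: 36
Old-age dependency ratio: 4
Total dependency ratio: 40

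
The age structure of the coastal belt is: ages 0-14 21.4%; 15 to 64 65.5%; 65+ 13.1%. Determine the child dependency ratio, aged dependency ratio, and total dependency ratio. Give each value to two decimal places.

Youth dependency ratio = 21.4 / 65.5 × 100 = 32.67
Old-age dependency ratio = 13.1 / 65.5 × 100 = 20.00
Total dependency ratio = (21.4 + 13.1) / 65.5 × 100 = 34.5 / 65.5 × 100 = 52.67

Youth dependency ratio: 32.67
Old-age dependency ratio: 20.00
Total dependency ratio: 52.67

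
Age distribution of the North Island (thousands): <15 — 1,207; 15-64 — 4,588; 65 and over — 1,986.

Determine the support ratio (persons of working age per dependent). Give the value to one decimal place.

Support ratio = 4,588 / (1,207 + 1,986) = 4,588 / 3,193 = 1.4

Support ratio: 1.4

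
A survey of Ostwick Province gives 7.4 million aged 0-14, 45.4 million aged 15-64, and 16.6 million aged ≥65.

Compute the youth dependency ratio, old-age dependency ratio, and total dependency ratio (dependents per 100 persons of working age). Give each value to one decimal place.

Youth dependency ratio: 16.3
Old-age dependency ratio: 36.6
Total dependency ratio: 52.9

Youth dependency ratio = 7.4 / 45.4 × 100 = 16.3
Old-age dependency ratio = 16.6 / 45.4 × 100 = 36.6
Total dependency ratio = (7.4 + 16.6) / 45.4 × 100 = 24.0 / 45.4 × 100 = 52.9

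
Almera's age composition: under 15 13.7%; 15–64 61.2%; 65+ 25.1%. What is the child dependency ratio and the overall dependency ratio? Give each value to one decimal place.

Youth dependency ratio = 13.7 / 61.2 × 100 = 22.4
Total dependency ratio = (13.7 + 25.1) / 61.2 × 100 = 38.8 / 61.2 × 100 = 63.4

Youth dependency ratio: 22.4
Total dependency ratio: 63.4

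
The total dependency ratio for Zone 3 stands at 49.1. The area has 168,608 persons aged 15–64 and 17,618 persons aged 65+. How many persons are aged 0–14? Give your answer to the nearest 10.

Aged 0–14: 65,170

Total dependency ratio = (youth + elderly) / working-age × 100
49.1 = (Y + 17,618) / 168,608 × 100
⇒ 65,170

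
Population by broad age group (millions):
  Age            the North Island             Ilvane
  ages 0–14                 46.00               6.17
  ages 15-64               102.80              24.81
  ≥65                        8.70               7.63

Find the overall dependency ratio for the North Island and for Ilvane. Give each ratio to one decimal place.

the North Island: (46.00 + 8.70) / 102.80 × 100 = 54.70 / 102.80 × 100 = 53.2
Ilvane: (6.17 + 7.63) / 24.81 × 100 = 13.80 / 24.81 × 100 = 55.6

the North Island: 53.2
Ilvane: 55.6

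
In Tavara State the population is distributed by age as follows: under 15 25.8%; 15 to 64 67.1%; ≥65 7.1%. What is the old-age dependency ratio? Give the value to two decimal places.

Old-age dependency ratio: 10.58

Old-age dependency ratio = 7.1 / 67.1 × 100 = 10.58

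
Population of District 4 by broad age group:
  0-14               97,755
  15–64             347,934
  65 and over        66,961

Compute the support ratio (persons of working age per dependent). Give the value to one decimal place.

Support ratio = 347,934 / (97,755 + 66,961) = 347,934 / 164,716 = 2.1

Support ratio: 2.1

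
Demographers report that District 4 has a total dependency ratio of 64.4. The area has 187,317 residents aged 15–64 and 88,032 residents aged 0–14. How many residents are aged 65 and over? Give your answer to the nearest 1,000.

Aged 65 and over: 33,000

Total dependency ratio = (youth + elderly) / working-age × 100
64.4 = (88,032 + E) / 187,317 × 100
⇒ 33,000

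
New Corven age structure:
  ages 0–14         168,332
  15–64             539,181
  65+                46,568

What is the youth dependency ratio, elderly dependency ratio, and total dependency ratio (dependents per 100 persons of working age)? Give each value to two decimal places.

Youth dependency ratio: 31.22
Old-age dependency ratio: 8.64
Total dependency ratio: 39.86

Youth dependency ratio = 168,332 / 539,181 × 100 = 31.22
Old-age dependency ratio = 46,568 / 539,181 × 100 = 8.64
Total dependency ratio = (168,332 + 46,568) / 539,181 × 100 = 214,900 / 539,181 × 100 = 39.86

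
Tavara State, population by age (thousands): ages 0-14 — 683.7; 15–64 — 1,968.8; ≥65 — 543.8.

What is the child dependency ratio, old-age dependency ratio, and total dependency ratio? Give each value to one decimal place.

Youth dependency ratio = 683.7 / 1,968.8 × 100 = 34.7
Old-age dependency ratio = 543.8 / 1,968.8 × 100 = 27.6
Total dependency ratio = (683.7 + 543.8) / 1,968.8 × 100 = 1,227.5 / 1,968.8 × 100 = 62.3

Youth dependency ratio: 34.7
Old-age dependency ratio: 27.6
Total dependency ratio: 62.3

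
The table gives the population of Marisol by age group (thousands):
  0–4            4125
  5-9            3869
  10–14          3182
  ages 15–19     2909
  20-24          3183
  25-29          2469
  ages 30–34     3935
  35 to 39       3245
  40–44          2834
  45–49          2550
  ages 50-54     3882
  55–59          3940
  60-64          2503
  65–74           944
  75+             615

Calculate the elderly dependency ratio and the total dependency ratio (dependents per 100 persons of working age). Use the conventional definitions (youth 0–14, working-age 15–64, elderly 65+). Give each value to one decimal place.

0–14: 4125 + 3869 + 3182 = 11176
15–64: 2909 + 3183 + 2469 + 3935 + 3245 + 2834 + 2550 + 3882 + 3940 + 2503 = 31450
65+: 944 + 615 = 1559
Old-age dependency ratio = 1559 / 31450 × 100 = 5.0
Total dependency ratio = (11176 + 1559) / 31450 × 100 = 12735 / 31450 × 100 = 40.5

Old-age dependency ratio: 5.0
Total dependency ratio: 40.5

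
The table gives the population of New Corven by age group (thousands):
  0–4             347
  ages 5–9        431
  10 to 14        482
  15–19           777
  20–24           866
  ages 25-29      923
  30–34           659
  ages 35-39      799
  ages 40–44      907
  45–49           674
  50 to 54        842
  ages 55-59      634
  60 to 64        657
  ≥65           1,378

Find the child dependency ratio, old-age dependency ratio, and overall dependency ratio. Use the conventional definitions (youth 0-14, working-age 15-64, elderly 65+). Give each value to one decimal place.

0–14: 347 + 431 + 482 = 1,260
15–64: 777 + 866 + 923 + 659 + 799 + 907 + 674 + 842 + 634 + 657 = 7,738
65+: 1,378
Youth dependency ratio = 1,260 / 7,738 × 100 = 16.3
Old-age dependency ratio = 1,378 / 7,738 × 100 = 17.8
Total dependency ratio = (1,260 + 1,378) / 7,738 × 100 = 2,638 / 7,738 × 100 = 34.1

Youth dependency ratio: 16.3
Old-age dependency ratio: 17.8
Total dependency ratio: 34.1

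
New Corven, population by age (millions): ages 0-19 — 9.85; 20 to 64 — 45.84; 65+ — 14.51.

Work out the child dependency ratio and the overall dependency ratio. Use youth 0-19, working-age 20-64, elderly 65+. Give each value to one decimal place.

Youth dependency ratio = 9.85 / 45.84 × 100 = 21.5
Total dependency ratio = (9.85 + 14.51) / 45.84 × 100 = 24.36 / 45.84 × 100 = 53.1

Youth dependency ratio: 21.5
Total dependency ratio: 53.1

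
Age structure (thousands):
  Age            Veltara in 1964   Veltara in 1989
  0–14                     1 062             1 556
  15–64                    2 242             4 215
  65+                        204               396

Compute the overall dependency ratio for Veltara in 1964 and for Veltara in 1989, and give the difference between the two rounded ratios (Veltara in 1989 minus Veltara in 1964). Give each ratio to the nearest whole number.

Veltara in 1964: (1 062 + 204) / 2 242 × 100 = 1 266 / 2 242 × 100 = 56
Veltara in 1989: (1 556 + 396) / 4 215 × 100 = 1 952 / 4 215 × 100 = 46

Veltara in 1964: 56
Veltara in 1989: 46
Difference: -10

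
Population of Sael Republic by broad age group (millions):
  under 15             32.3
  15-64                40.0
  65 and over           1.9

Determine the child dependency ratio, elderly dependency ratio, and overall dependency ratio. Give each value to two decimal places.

Youth dependency ratio = 32.3 / 40.0 × 100 = 80.75
Old-age dependency ratio = 1.9 / 40.0 × 100 = 4.75
Total dependency ratio = (32.3 + 1.9) / 40.0 × 100 = 34.2 / 40.0 × 100 = 85.50

Youth dependency ratio: 80.75
Old-age dependency ratio: 4.75
Total dependency ratio: 85.50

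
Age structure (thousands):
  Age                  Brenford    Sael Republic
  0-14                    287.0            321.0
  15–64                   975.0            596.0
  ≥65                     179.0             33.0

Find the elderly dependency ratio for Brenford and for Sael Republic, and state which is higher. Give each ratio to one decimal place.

Brenford: 179.0 / 975.0 × 100 = 18.4
Sael Republic: 33.0 / 596.0 × 100 = 5.5

Brenford: 18.4
Sael Republic: 5.5
Higher: Brenford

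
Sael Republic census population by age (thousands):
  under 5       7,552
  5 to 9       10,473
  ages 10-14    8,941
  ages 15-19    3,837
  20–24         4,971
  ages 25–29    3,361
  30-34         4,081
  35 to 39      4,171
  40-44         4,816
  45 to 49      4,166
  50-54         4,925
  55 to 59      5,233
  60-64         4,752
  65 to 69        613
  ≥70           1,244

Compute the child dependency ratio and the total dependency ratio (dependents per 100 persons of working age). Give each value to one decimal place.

0–14: 7,552 + 10,473 + 8,941 = 26,966
15–64: 3,837 + 4,971 + 3,361 + 4,081 + 4,171 + 4,816 + 4,166 + 4,925 + 5,233 + 4,752 = 44,313
65+: 613 + 1,244 = 1,857
Youth dependency ratio = 26,966 / 44,313 × 100 = 60.9
Total dependency ratio = (26,966 + 1,857) / 44,313 × 100 = 28,823 / 44,313 × 100 = 65.0

Youth dependency ratio: 60.9
Total dependency ratio: 65.0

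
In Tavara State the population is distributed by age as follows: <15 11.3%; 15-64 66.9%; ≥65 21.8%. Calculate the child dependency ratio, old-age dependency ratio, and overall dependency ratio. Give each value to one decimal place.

Youth dependency ratio: 16.9
Old-age dependency ratio: 32.6
Total dependency ratio: 49.5

Youth dependency ratio = 11.3 / 66.9 × 100 = 16.9
Old-age dependency ratio = 21.8 / 66.9 × 100 = 32.6
Total dependency ratio = (11.3 + 21.8) / 66.9 × 100 = 33.1 / 66.9 × 100 = 49.5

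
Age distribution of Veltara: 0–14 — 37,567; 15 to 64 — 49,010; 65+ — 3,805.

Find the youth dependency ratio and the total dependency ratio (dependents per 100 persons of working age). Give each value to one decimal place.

Youth dependency ratio: 76.7
Total dependency ratio: 84.4

Youth dependency ratio = 37,567 / 49,010 × 100 = 76.7
Total dependency ratio = (37,567 + 3,805) / 49,010 × 100 = 41,372 / 49,010 × 100 = 84.4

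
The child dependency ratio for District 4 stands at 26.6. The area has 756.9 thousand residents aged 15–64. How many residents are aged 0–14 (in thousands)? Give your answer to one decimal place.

Youth dependency ratio = youth / working-age × 100
26.6 = Y / 756.9 × 100
⇒ 201.3

Aged 0–14: 201.3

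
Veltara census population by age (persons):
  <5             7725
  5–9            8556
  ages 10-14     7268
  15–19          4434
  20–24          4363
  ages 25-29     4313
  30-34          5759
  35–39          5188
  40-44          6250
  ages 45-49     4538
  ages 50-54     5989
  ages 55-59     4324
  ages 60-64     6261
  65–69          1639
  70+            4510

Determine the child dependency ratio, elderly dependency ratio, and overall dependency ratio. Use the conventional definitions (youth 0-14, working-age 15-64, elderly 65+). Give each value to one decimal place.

Youth dependency ratio: 45.8
Old-age dependency ratio: 12.0
Total dependency ratio: 57.8

0–14: 7725 + 8556 + 7268 = 23549
15–64: 4434 + 4363 + 4313 + 5759 + 5188 + 6250 + 4538 + 5989 + 4324 + 6261 = 51419
65+: 1639 + 4510 = 6149
Youth dependency ratio = 23549 / 51419 × 100 = 45.8
Old-age dependency ratio = 6149 / 51419 × 100 = 12.0
Total dependency ratio = (23549 + 6149) / 51419 × 100 = 29698 / 51419 × 100 = 57.8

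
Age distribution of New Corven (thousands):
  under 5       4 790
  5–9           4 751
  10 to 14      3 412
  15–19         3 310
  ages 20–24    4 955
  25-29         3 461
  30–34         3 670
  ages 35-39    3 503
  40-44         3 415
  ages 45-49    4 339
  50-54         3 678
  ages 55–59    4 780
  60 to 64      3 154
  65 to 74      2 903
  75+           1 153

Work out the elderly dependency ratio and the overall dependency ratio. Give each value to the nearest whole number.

0–14: 4 790 + 4 751 + 3 412 = 12 953
15–64: 3 310 + 4 955 + 3 461 + 3 670 + 3 503 + 3 415 + 4 339 + 3 678 + 4 780 + 3 154 = 38 265
65+: 2 903 + 1 153 = 4 056
Old-age dependency ratio = 4 056 / 38 265 × 100 = 11
Total dependency ratio = (12 953 + 4 056) / 38 265 × 100 = 17 009 / 38 265 × 100 = 44

Old-age dependency ratio: 11
Total dependency ratio: 44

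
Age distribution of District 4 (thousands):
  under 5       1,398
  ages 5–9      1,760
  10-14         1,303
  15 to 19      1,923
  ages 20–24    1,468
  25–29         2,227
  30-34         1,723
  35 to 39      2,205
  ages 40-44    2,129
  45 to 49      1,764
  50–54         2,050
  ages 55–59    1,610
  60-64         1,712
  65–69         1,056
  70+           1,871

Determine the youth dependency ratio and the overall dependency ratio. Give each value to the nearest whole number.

0–14: 1,398 + 1,760 + 1,303 = 4,461
15–64: 1,923 + 1,468 + 2,227 + 1,723 + 2,205 + 2,129 + 1,764 + 2,050 + 1,610 + 1,712 = 18,811
65+: 1,056 + 1,871 = 2,927
Youth dependency ratio = 4,461 / 18,811 × 100 = 24
Total dependency ratio = (4,461 + 2,927) / 18,811 × 100 = 7,388 / 18,811 × 100 = 39

Youth dependency ratio: 24
Total dependency ratio: 39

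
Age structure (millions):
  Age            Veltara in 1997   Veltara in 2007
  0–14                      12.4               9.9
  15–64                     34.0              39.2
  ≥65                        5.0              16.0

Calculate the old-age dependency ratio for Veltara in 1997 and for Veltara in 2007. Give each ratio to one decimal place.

Veltara in 1997: 14.7
Veltara in 2007: 40.8

Veltara in 1997: 5.0 / 34.0 × 100 = 14.7
Veltara in 2007: 16.0 / 39.2 × 100 = 40.8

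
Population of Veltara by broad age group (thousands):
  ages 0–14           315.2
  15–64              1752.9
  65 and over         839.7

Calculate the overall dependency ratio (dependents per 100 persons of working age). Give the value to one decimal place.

Total dependency ratio = (315.2 + 839.7) / 1752.9 × 100 = 1154.9 / 1752.9 × 100 = 65.9

Total dependency ratio: 65.9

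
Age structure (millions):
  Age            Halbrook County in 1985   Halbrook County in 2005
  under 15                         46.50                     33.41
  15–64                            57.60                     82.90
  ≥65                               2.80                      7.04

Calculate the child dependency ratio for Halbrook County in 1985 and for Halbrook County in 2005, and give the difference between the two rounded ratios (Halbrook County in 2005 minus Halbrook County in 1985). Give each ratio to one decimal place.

Halbrook County in 1985: 46.50 / 57.60 × 100 = 80.7
Halbrook County in 2005: 33.41 / 82.90 × 100 = 40.3

Halbrook County in 1985: 80.7
Halbrook County in 2005: 40.3
Difference: -40.4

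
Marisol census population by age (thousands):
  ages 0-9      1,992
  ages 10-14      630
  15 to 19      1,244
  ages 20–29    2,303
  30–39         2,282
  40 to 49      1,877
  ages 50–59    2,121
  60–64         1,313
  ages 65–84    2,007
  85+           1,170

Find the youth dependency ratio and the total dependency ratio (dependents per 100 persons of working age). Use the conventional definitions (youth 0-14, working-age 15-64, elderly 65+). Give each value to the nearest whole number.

0–14: 1,992 + 630 = 2,622
15–64: 1,244 + 2,303 + 2,282 + 1,877 + 2,121 + 1,313 = 11,140
65+: 2,007 + 1,170 = 3,177
Youth dependency ratio = 2,622 / 11,140 × 100 = 24
Total dependency ratio = (2,622 + 3,177) / 11,140 × 100 = 5,799 / 11,140 × 100 = 52

Youth dependency ratio: 24
Total dependency ratio: 52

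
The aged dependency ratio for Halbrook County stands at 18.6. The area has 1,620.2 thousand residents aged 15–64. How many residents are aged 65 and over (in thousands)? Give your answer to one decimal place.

Aged 65 and over: 301.4

Old-age dependency ratio = elderly / working-age × 100
18.6 = E / 1,620.2 × 100
⇒ 301.4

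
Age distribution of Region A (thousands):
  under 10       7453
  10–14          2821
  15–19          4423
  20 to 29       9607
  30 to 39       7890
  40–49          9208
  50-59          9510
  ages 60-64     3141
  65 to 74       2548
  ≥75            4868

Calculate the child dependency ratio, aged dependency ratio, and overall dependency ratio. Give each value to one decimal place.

0–14: 7453 + 2821 = 10274
15–64: 4423 + 9607 + 7890 + 9208 + 9510 + 3141 = 43779
65+: 2548 + 4868 = 7416
Youth dependency ratio = 10274 / 43779 × 100 = 23.5
Old-age dependency ratio = 7416 / 43779 × 100 = 16.9
Total dependency ratio = (10274 + 7416) / 43779 × 100 = 17690 / 43779 × 100 = 40.4

Youth dependency ratio: 23.5
Old-age dependency ratio: 16.9
Total dependency ratio: 40.4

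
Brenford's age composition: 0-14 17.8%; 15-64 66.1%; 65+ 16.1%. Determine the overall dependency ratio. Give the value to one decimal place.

Total dependency ratio: 51.3

Total dependency ratio = (17.8 + 16.1) / 66.1 × 100 = 33.9 / 66.1 × 100 = 51.3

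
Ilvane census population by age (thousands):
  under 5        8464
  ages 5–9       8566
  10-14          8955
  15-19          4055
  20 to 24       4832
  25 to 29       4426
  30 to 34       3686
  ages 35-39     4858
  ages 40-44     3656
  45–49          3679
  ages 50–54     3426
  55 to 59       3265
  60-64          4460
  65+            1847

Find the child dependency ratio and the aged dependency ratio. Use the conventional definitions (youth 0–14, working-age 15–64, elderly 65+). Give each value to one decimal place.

Youth dependency ratio: 64.4
Old-age dependency ratio: 4.6

0–14: 8464 + 8566 + 8955 = 25985
15–64: 4055 + 4832 + 4426 + 3686 + 4858 + 3656 + 3679 + 3426 + 3265 + 4460 = 40343
65+: 1847
Youth dependency ratio = 25985 / 40343 × 100 = 64.4
Old-age dependency ratio = 1847 / 40343 × 100 = 4.6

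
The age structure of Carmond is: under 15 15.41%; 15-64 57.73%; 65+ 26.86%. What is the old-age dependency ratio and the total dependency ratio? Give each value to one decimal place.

Old-age dependency ratio: 46.5
Total dependency ratio: 73.2

Old-age dependency ratio = 26.86 / 57.73 × 100 = 46.5
Total dependency ratio = (15.41 + 26.86) / 57.73 × 100 = 42.27 / 57.73 × 100 = 73.2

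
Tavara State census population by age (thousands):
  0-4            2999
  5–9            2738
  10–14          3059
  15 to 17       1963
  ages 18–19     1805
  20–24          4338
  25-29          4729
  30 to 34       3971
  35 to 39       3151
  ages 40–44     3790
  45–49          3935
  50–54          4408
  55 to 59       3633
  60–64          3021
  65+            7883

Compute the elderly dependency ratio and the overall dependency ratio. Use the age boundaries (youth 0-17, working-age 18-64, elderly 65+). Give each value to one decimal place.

0–17: 2999 + 2738 + 3059 + 1963 = 10759
18–64: 1805 + 4338 + 4729 + 3971 + 3151 + 3790 + 3935 + 4408 + 3633 + 3021 = 36781
65+: 7883
Old-age dependency ratio = 7883 / 36781 × 100 = 21.4
Total dependency ratio = (10759 + 7883) / 36781 × 100 = 18642 / 36781 × 100 = 50.7

Old-age dependency ratio: 21.4
Total dependency ratio: 50.7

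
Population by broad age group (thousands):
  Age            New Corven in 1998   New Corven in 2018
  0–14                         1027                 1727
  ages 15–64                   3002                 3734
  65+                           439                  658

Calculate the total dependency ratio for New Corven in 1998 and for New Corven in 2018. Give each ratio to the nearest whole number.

New Corven in 1998: (1027 + 439) / 3002 × 100 = 1466 / 3002 × 100 = 49
New Corven in 2018: (1727 + 658) / 3734 × 100 = 2385 / 3734 × 100 = 64

New Corven in 1998: 49
New Corven in 2018: 64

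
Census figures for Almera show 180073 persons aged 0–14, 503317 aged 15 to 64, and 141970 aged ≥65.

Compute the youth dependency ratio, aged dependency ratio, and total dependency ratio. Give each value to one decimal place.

Youth dependency ratio = 180073 / 503317 × 100 = 35.8
Old-age dependency ratio = 141970 / 503317 × 100 = 28.2
Total dependency ratio = (180073 + 141970) / 503317 × 100 = 322043 / 503317 × 100 = 64.0

Youth dependency ratio: 35.8
Old-age dependency ratio: 28.2
Total dependency ratio: 64.0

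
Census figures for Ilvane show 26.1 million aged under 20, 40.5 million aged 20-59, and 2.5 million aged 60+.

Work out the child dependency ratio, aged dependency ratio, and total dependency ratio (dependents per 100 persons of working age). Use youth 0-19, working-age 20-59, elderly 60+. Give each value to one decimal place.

Youth dependency ratio: 64.4
Old-age dependency ratio: 6.2
Total dependency ratio: 70.6

Youth dependency ratio = 26.1 / 40.5 × 100 = 64.4
Old-age dependency ratio = 2.5 / 40.5 × 100 = 6.2
Total dependency ratio = (26.1 + 2.5) / 40.5 × 100 = 28.6 / 40.5 × 100 = 70.6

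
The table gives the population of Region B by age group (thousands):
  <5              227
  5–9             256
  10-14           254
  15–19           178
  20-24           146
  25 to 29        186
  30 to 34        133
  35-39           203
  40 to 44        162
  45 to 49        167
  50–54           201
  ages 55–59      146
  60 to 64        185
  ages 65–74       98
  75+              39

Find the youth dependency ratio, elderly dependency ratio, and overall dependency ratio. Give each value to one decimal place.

Youth dependency ratio: 43.2
Old-age dependency ratio: 8.0
Total dependency ratio: 51.2

0–14: 227 + 256 + 254 = 737
15–64: 178 + 146 + 186 + 133 + 203 + 162 + 167 + 201 + 146 + 185 = 1 707
65+: 98 + 39 = 137
Youth dependency ratio = 737 / 1 707 × 100 = 43.2
Old-age dependency ratio = 137 / 1 707 × 100 = 8.0
Total dependency ratio = (737 + 137) / 1 707 × 100 = 874 / 1 707 × 100 = 51.2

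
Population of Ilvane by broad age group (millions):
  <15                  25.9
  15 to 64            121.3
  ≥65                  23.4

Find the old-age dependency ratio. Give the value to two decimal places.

Old-age dependency ratio: 19.29

Old-age dependency ratio = 23.4 / 121.3 × 100 = 19.29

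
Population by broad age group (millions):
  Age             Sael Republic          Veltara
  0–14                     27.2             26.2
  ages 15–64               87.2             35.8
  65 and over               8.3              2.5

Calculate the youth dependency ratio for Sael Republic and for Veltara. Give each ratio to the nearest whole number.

Sael Republic: 27.2 / 87.2 × 100 = 31
Veltara: 26.2 / 35.8 × 100 = 73

Sael Republic: 31
Veltara: 73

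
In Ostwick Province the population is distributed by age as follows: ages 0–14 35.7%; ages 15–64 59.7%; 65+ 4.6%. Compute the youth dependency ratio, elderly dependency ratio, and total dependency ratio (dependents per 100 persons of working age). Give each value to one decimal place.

Youth dependency ratio: 59.8
Old-age dependency ratio: 7.7
Total dependency ratio: 67.5

Youth dependency ratio = 35.7 / 59.7 × 100 = 59.8
Old-age dependency ratio = 4.6 / 59.7 × 100 = 7.7
Total dependency ratio = (35.7 + 4.6) / 59.7 × 100 = 40.3 / 59.7 × 100 = 67.5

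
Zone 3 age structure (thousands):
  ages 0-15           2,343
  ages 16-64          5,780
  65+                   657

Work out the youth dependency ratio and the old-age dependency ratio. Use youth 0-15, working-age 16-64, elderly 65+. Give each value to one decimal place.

Youth dependency ratio: 40.5
Old-age dependency ratio: 11.4

Youth dependency ratio = 2,343 / 5,780 × 100 = 40.5
Old-age dependency ratio = 657 / 5,780 × 100 = 11.4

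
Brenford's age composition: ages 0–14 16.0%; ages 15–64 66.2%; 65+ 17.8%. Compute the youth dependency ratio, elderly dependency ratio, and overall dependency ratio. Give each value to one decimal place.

Youth dependency ratio: 24.2
Old-age dependency ratio: 26.9
Total dependency ratio: 51.1

Youth dependency ratio = 16.0 / 66.2 × 100 = 24.2
Old-age dependency ratio = 17.8 / 66.2 × 100 = 26.9
Total dependency ratio = (16.0 + 17.8) / 66.2 × 100 = 33.8 / 66.2 × 100 = 51.1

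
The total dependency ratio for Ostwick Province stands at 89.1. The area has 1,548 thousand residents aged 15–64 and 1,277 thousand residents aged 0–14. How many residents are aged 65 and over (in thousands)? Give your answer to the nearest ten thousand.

Aged 65 and over: 100

Total dependency ratio = (youth + elderly) / working-age × 100
89.1 = (1,277 + E) / 1,548 × 100
⇒ 100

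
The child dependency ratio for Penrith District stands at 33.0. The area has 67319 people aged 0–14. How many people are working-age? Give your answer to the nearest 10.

Youth dependency ratio = youth / working-age × 100
33.0 = 67319 / W × 100
⇒ 204000

Working-age: 204000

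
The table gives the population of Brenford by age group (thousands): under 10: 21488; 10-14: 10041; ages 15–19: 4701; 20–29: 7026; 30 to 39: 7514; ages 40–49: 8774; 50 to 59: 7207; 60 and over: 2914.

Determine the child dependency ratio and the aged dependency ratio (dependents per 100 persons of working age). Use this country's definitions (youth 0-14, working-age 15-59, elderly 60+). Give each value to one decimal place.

0–14: 21488 + 10041 = 31529
15–59: 4701 + 7026 + 7514 + 8774 + 7207 = 35222
60+: 2914
Youth dependency ratio = 31529 / 35222 × 100 = 89.5
Old-age dependency ratio = 2914 / 35222 × 100 = 8.3

Youth dependency ratio: 89.5
Old-age dependency ratio: 8.3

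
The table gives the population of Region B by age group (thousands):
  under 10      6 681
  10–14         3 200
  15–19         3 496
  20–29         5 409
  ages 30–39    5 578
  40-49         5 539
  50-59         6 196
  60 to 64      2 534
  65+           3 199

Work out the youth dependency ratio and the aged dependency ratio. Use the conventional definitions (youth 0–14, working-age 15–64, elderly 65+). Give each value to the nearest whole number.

Youth dependency ratio: 34
Old-age dependency ratio: 11

0–14: 6 681 + 3 200 = 9 881
15–64: 3 496 + 5 409 + 5 578 + 5 539 + 6 196 + 2 534 = 28 752
65+: 3 199
Youth dependency ratio = 9 881 / 28 752 × 100 = 34
Old-age dependency ratio = 3 199 / 28 752 × 100 = 11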